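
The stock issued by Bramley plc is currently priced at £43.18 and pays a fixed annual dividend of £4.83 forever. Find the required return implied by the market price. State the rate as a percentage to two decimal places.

11.19%

P = C/r ⇒ r = C/P = £4.83/£43.18 = 0.111857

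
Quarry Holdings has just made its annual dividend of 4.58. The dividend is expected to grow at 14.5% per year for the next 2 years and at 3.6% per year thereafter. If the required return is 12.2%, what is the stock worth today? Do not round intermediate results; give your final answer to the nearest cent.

66.90

D_1 = 5.24410
D_2 = 6.00449
Terminal value at year 2: TV = D_2×(1+g_2)/(r−g_2) = 6.22066/0.086 = 72.33321
P_0 = D_1/(1+r)^1 + D_2/(1+r)^2 + TV/(1+r)^2
    = 4.67389 + 4.76970 + 57.45820 = 66.90179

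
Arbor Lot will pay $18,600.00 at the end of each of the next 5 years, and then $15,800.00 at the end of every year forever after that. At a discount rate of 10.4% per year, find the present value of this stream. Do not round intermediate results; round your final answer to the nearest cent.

$162429.70

PV of 5-year annuity: $18,600.00 × [1 − (1+0.104)^−5] / 0.104 = 69794.00242
Perpetuity value at year 5: $15,800.00 / 0.104 = 151923.07692
PV of perpetuity: 151923.07692 / (1+0.104)^5 = 92635.69853
Total PV = 69794.00242 + 92635.69853 = 162429.70094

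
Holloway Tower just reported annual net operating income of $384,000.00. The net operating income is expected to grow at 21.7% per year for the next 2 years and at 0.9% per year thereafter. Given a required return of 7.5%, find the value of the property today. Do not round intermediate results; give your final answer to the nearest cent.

$8450765.67

D_1 = 467328.00000
D_2 = 568738.17600
Terminal value at year 2: TV = D_2×(1+g_2)/(r−g_2) = 573856.81958/0.066 = 8694800.29673
P_0 = D_1/(1+r)^1 + D_2/(1+r)^2 + TV/(1+r)^2
    = 434723.72093 + 492147.69151 + 7523894.25352 = 8450765.66596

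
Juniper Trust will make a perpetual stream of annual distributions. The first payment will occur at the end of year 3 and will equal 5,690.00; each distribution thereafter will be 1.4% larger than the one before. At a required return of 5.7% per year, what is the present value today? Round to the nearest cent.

118438.76

Value at end of year 2: C₁ / (r − g) = 5,690.00 / (0.057 − 0.014) = 132,325.5814
Discount to today: PV = 132,325.5814 / (1 + 0.057)^2 = 132,325.5814 / 1.117249 = 118,438.76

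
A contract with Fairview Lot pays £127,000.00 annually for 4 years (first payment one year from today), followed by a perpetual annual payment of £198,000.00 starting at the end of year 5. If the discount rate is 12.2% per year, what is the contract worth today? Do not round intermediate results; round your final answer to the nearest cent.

PV of 4-year annuity: £127,000.00 × [1 − (1+0.122)^−4] / 0.122 = 384124.14102
Perpetuity value at year 4: £198,000.00 / 0.122 = 1622950.81967
PV of perpetuity: 1622950.81967 / (1+0.122)^4 = 1024080.11162
Total PV = 384124.14102 + 1024080.11162 = 1408204.25264

£1408204.25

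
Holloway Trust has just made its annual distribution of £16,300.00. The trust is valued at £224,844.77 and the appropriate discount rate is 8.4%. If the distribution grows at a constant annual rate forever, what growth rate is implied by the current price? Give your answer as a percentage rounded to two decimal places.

P = D₀(1+g)/(r−g) ⇒ P(r−g) = D₀(1+g) ⇒ g(P+D₀) = P·r − D₀
g = (P·r − D₀)/(P + D₀) = (£224,844.77×0.084 − £16,300.00) / (£224,844.77 + £16,300.00) = 0.010728

1.07%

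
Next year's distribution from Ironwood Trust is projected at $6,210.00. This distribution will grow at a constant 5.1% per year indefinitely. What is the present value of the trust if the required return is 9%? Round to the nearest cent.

Growing perpetuity: P = D₁ / (r − g) = $6,210.0000 / (0.09 − 0.051) = $159,230.77

$159230.77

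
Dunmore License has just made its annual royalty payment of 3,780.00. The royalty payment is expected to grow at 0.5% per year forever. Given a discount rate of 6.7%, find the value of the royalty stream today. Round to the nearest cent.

61272.58

D₁ = D₀ × (1 + g) = 3,780.00 × 1.005 = 3,798.9000
Growing perpetuity: P = D₁ / (r − g) = 3,798.9000 / (0.067 − 0.005) = 61,272.58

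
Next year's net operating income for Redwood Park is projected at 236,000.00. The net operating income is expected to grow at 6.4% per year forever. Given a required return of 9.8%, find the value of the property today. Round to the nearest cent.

Growing perpetuity: P = D₁ / (r − g) = 236,000.0000 / (0.098 − 0.064) = 6,941,176.47

6941176.47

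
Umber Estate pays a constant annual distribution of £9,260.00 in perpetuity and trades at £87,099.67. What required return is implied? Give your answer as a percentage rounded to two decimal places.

10.63%

P = C/r ⇒ r = C/P = £9,260.00/£87,099.67 = 0.106315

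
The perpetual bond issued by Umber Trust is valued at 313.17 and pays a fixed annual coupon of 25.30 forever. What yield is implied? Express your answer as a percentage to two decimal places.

8.08%

P = C/r ⇒ r = C/P = 25.30/313.17 = 0.080787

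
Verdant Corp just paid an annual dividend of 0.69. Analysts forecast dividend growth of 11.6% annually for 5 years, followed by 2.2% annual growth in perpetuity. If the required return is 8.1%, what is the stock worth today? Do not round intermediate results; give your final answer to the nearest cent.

17.82

D_1 = 0.77004
D_2 = 0.85936
D_3 = 0.95905
D_4 = 1.07030
D_5 = 1.19446
Terminal value at year 5: TV = D_5×(1+g_2)/(r−g_2) = 1.22073/0.059 = 20.69040
P_0 = D_1/(1+r)^1 + D_2/(1+r)^2 + D_3/(1+r)^3 + D_4/(1+r)^4 + D_5/(1+r)^5 + TV/(1+r)^5
    = 0.71234 + 0.73540 + 0.75921 + 0.78380 + 0.80917 + 14.01653 = 17.81646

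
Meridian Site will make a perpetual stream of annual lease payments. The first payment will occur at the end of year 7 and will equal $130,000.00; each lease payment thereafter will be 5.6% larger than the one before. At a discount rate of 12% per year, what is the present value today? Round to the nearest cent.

Value at end of year 6: C₁ / (r − g) = $130,000.00 / (0.12 − 0.056) = $2,031,250.0000
Discount to today: PV = $2,031,250.0000 / (1 + 0.12)^6 = $2,031,250.0000 / 1.973823 = $1,029,094.46

$1029094.46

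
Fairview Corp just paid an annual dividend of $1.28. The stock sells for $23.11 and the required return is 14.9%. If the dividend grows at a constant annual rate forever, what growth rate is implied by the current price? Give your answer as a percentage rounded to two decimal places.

P = D₀(1+g)/(r−g) ⇒ P(r−g) = D₀(1+g) ⇒ g(P+D₀) = P·r − D₀
g = (P·r − D₀)/(P + D₀) = ($23.11×0.149 − $1.28) / ($23.11 + $1.28) = 0.088700

8.87%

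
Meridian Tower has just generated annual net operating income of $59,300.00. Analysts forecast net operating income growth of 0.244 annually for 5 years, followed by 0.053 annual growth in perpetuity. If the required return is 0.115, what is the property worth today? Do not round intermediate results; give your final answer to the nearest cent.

$2157809.11

D_1 = 73769.20000
D_2 = 91768.88480
D_3 = 114160.49269
D_4 = 142015.65291
D_5 = 176667.47222
Terminal value at year 5: TV = D_5×(1+g_2)/(r−g_2) = 186030.84824/0.062 = 3000497.55234
P_0 = D_1/(1+r)^1 + D_2/(1+r)^2 + D_3/(1+r)^3 + D_4/(1+r)^4 + D_5/(1+r)^5 + TV/(1+r)^5
    = 66160.71749 + 73815.18615 + 82355.23908 + 91883.33400 + 102513.78251 + 1741080.85452 = 2157809.11375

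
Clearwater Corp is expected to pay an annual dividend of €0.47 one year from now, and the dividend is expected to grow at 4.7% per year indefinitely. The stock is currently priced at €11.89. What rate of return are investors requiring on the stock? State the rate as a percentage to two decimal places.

P = D₁/(r − g) ⇒ r = D₁/P + g = €0.4700/€11.89 + 0.047 = 0.039529 + 0.047 = 0.086529

8.65%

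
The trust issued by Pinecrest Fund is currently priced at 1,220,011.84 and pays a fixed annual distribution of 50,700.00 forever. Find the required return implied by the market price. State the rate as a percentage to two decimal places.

4.16%

P = C/r ⇒ r = C/P = 50,700.00/1,220,011.84 = 0.041557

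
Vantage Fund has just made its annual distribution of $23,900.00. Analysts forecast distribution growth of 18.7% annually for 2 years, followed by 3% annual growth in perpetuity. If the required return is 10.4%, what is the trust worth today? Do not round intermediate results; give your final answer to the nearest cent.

$437887.87

D_1 = 28369.30000
D_2 = 33674.35910
Terminal value at year 2: TV = D_2×(1+g_2)/(r−g_2) = 34684.58987/0.074 = 468710.67396
P_0 = D_1/(1+r)^1 + D_2/(1+r)^2 + TV/(1+r)^2
    = 25696.82971 + 27628.74716 + 384562.29157 = 437887.86844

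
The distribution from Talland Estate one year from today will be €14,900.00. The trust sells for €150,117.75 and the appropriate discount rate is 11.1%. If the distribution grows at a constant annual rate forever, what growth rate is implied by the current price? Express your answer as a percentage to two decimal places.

P = D₁/(r−g) ⇒ g = r − D₁/P = 0.111 − €14,900.00/€150,117.75 = 0.011745

1.17%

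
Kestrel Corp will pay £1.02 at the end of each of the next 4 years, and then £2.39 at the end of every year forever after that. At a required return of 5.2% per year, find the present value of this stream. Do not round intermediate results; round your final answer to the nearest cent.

PV of 4-year annuity: £1.02 × [1 − (1+0.052)^−4] / 0.052 = 3.60013
Perpetuity value at year 4: £2.39 / 0.052 = 45.96154
PV of perpetuity: 45.96154 / (1+0.052)^4 = 37.52594
Total PV = 3.60013 + 37.52594 = 41.12607

£41.13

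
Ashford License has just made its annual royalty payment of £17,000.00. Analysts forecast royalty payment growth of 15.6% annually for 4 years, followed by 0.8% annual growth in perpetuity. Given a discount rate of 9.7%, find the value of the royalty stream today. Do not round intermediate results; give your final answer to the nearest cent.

D_1 = 19652.00000
D_2 = 22717.71200
D_3 = 26261.67507
D_4 = 30358.49638
Terminal value at year 4: TV = D_4×(1+g_2)/(r−g_2) = 30601.36435/0.089 = 343835.55454
P_0 = D_1/(1+r)^1 + D_2/(1+r)^2 + D_3/(1+r)^3 + D_4/(1+r)^4 + TV/(1+r)^4
    = 17914.31176 + 18877.79799 + 19893.10344 + 20963.01511 + 237423.81161 = 315072.03991

£315072.04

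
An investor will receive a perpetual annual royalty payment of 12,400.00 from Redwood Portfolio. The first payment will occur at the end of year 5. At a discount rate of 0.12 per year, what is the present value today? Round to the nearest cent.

Value at end of year 4: C / r = 12,400.00 / 0.12 = 103,333.3333
Discount to today: PV = 103,333.3333 / (1 + 0.12)^4 = 103,333.3333 / 1.573519 = 65,670.20

65670.20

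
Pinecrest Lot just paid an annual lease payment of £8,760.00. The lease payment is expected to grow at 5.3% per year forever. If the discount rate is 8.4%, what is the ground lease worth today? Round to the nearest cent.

D₁ = D₀ × (1 + g) = £8,760.00 × 1.053 = £9,224.2800
Growing perpetuity: P = D₁ / (r − g) = £9,224.2800 / (0.084 − 0.053) = £297,557.42

£297557.42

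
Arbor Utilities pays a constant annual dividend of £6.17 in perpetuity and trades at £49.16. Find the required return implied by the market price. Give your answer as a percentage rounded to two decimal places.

12.55%

P = C/r ⇒ r = C/P = £6.17/£49.16 = 0.125509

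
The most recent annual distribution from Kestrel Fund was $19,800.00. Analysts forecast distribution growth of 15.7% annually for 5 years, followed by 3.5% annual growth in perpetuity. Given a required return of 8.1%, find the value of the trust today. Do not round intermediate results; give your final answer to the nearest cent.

D_1 = 22908.60000
D_2 = 26505.25020
D_3 = 30666.57448
D_4 = 35481.22667
D_5 = 41051.77926
Terminal value at year 5: TV = D_5×(1+g_2)/(r−g_2) = 42488.59154/0.046 = 923665.03342
P_0 = D_1/(1+r)^1 + D_2/(1+r)^2 + D_3/(1+r)^3 + D_4/(1+r)^4 + D_5/(1+r)^5 + TV/(1+r)^5
    = 21192.04440 + 22681.95687 + 24276.61804 + 25983.39229 + 27810.16178 + 625728.63999 = 747672.81337

$747672.81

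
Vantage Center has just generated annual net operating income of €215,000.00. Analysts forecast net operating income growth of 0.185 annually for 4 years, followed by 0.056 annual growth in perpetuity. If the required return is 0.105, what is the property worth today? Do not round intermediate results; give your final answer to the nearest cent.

€7155506.11

D_1 = 254775.00000
D_2 = 301908.37500
D_3 = 357761.42438
D_4 = 423947.28788
Terminal value at year 4: TV = D_4×(1+g_2)/(r−g_2) = 447688.33601/0.049 = 9136496.65318
P_0 = D_1/(1+r)^1 + D_2/(1+r)^2 + D_3/(1+r)^3 + D_4/(1+r)^4 + TV/(1+r)^4
    = 230565.61086 + 247258.14377 + 265159.18586 + 284356.23099 + 6128166.93716 = 7155506.10863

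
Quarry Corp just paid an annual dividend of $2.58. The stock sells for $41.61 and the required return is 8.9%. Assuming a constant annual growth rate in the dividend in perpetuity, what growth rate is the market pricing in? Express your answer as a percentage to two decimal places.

P = D₀(1+g)/(r−g) ⇒ P(r−g) = D₀(1+g) ⇒ g(P+D₀) = P·r − D₀
g = (P·r − D₀)/(P + D₀) = ($41.61×0.089 − $2.58) / ($41.61 + $2.58) = 0.025420

2.54%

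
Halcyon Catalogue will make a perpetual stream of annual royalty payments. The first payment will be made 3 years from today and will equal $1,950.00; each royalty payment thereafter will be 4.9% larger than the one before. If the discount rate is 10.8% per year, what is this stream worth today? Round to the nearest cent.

$26921.74

Value at end of year 2: C₁ / (r − g) = $1,950.00 / (0.108 − 0.049) = $33,050.8475
Discount to today: PV = $33,050.8475 / (1 + 0.108)^2 = $33,050.8475 / 1.227664 = $26,921.74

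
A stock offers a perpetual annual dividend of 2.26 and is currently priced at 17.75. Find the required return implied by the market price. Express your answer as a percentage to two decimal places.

12.73%

P = C/r ⇒ r = C/P = 2.26/17.75 = 0.127324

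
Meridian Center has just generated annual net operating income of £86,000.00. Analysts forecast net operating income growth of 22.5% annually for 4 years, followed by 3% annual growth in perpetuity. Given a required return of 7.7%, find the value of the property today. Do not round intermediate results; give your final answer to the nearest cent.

D_1 = 105350.00000
D_2 = 129053.75000
D_3 = 158090.84375
D_4 = 193661.28359
Terminal value at year 4: TV = D_4×(1+g_2)/(r−g_2) = 199471.12210/0.047 = 4244066.42769
P_0 = D_1/(1+r)^1 + D_2/(1+r)^2 + D_3/(1+r)^3 + D_4/(1+r)^4 + TV/(1+r)^4
    = 97818.01300 + 111260.04264 + 126549.25927 + 143939.50103 + 3154418.85231 = 3633985.66825

£3633985.67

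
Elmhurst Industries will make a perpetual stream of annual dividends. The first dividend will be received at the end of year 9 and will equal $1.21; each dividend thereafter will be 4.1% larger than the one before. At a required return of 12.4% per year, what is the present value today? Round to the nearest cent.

$5.72

Value at end of year 8: C₁ / (r − g) = $1.21 / (0.124 − 0.041) = $14.5783
Discount to today: PV = $14.5783 / (1 + 0.124)^8 = $14.5783 / 2.547596 = $5.72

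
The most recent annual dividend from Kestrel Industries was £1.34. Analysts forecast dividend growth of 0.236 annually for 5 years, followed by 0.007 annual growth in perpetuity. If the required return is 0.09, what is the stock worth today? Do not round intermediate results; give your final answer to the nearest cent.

D_1 = 1.65624
D_2 = 2.04711
D_3 = 2.53023
D_4 = 3.12737
D_5 = 3.86542
Terminal value at year 5: TV = D_5×(1+g_2)/(r−g_2) = 3.89248/0.083 = 46.89737
P_0 = D_1/(1+r)^1 + D_2/(1+r)^2 + D_3/(1+r)^3 + D_4/(1+r)^4 + D_5/(1+r)^5 + TV/(1+r)^5
    = 1.51949 + 1.72301 + 1.95380 + 2.21550 + 2.51226 + 30.48008 = 40.40414

£40.40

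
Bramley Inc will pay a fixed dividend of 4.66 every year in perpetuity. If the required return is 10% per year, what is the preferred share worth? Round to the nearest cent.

Level perpetuity: PV = C / r = 4.66 / 0.1 = 46.60

46.60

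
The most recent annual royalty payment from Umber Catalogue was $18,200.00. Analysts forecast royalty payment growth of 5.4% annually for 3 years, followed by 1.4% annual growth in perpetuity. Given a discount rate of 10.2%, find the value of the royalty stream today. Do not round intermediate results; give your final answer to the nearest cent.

$233466.50

D_1 = 19182.80000
D_2 = 20218.67120
D_3 = 21310.47944
Terminal value at year 3: TV = D_3×(1+g_2)/(r−g_2) = 21608.82616/0.088 = 245554.84269
P_0 = D_1/(1+r)^1 + D_2/(1+r)^2 + D_3/(1+r)^3 + TV/(1+r)^3
    = 17407.25953 + 16649.04859 + 15923.86317 + 183486.33241 = 233466.50369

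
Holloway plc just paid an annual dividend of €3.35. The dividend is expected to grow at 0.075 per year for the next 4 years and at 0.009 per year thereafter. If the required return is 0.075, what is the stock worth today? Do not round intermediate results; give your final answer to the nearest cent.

D_1 = 3.60125
D_2 = 3.87134
D_3 = 4.16169
D_4 = 4.47382
Terminal value at year 4: TV = D_4×(1+g_2)/(r−g_2) = 4.51409/0.066 = 68.39524
P_0 = D_1/(1+r)^1 + D_2/(1+r)^2 + D_3/(1+r)^3 + D_4/(1+r)^4 + TV/(1+r)^4
    = 3.35000 + 3.35000 + 3.35000 + 3.35000 + 51.21439 = 64.61439

€64.61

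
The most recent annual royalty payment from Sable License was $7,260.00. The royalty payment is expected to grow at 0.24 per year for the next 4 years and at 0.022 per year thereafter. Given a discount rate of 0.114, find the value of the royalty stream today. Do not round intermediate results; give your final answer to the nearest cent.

D_1 = 9002.40000
D_2 = 11162.97600
D_3 = 13842.09024
D_4 = 17164.19190
Terminal value at year 4: TV = D_4×(1+g_2)/(r−g_2) = 17541.80412/0.092 = 190671.78391
P_0 = D_1/(1+r)^1 + D_2/(1+r)^2 + D_3/(1+r)^3 + D_4/(1+r)^4 + TV/(1+r)^4
    = 8081.14901 + 8995.17484 + 10012.58241 + 11145.06480 + 123807.13291 = 162041.10398

$162041.10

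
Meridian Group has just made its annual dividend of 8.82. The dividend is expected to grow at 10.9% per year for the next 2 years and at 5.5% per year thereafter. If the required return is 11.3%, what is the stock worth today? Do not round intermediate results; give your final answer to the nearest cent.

D_1 = 9.78138
D_2 = 10.84755
Terminal value at year 2: TV = D_2×(1+g_2)/(r−g_2) = 11.44417/0.058 = 197.31320
P_0 = D_1/(1+r)^1 + D_2/(1+r)^2 + TV/(1+r)^2
    = 8.78830 + 8.75672 + 159.28168 = 176.82669

176.83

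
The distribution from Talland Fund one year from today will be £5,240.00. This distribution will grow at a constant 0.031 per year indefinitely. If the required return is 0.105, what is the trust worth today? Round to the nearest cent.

£70810.81

Growing perpetuity: P = D₁ / (r − g) = £5,240.0000 / (0.105 − 0.031) = £70,810.81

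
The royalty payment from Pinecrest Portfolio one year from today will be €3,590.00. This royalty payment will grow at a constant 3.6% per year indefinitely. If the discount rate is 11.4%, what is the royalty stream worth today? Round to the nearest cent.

Growing perpetuity: P = D₁ / (r − g) = €3,590.0000 / (0.114 − 0.036) = €46,025.64

€46025.64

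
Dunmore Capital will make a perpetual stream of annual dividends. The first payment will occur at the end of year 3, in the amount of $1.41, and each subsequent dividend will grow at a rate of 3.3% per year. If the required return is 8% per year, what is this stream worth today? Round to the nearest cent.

Value at end of year 2: C₁ / (r − g) = $1.41 / (0.08 − 0.033) = $30.0000
Discount to today: PV = $30.0000 / (1 + 0.08)^2 = $30.0000 / 1.166400 = $25.72

$25.72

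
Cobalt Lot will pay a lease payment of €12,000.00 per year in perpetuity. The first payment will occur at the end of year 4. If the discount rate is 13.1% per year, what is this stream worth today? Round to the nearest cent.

€63317.26

Value at end of year 3: C / r = €12,000.00 / 0.131 = €91,603.0534
Discount to today: PV = €91,603.0534 / (1 + 0.131)^3 = €91,603.0534 / 1.446731 = €63,317.26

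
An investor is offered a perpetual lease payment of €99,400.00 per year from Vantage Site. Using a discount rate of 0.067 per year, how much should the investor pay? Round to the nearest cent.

Level perpetuity: PV = C / r = €99,400.00 / 0.067 = €1,483,582.09

€1483582.09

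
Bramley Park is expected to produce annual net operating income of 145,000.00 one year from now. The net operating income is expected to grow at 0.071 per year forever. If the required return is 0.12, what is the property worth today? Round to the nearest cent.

Growing perpetuity: P = D₁ / (r − g) = 145,000.0000 / (0.12 − 0.071) = 2,959,183.67

2959183.67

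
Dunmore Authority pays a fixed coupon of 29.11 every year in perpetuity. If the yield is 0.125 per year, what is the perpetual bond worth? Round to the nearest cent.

Level perpetuity: PV = C / r = 29.11 / 0.125 = 232.88

232.88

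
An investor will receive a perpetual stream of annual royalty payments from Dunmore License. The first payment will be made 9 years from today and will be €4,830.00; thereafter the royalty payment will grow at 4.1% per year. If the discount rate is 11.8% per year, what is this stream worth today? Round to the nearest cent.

€25699.34

Value at end of year 8: C₁ / (r − g) = €4,830.00 / (0.118 − 0.041) = €62,727.2727
Discount to today: PV = €62,727.2727 / (1 + 0.118)^8 = €62,727.2727 / 2.440813 = €25,699.34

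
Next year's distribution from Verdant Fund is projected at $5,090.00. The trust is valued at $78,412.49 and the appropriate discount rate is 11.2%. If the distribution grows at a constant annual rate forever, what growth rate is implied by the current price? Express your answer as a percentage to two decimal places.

P = D₁/(r−g) ⇒ g = r − D₁/P = 0.112 − $5,090.00/$78,412.49 = 0.047087

4.71%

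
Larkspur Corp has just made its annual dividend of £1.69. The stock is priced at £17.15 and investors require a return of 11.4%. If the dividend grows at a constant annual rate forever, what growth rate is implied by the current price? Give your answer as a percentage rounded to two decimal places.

1.41%

P = D₀(1+g)/(r−g) ⇒ P(r−g) = D₀(1+g) ⇒ g(P+D₀) = P·r − D₀
g = (P·r − D₀)/(P + D₀) = (£17.15×0.114 − £1.69) / (£17.15 + £1.69) = 0.014071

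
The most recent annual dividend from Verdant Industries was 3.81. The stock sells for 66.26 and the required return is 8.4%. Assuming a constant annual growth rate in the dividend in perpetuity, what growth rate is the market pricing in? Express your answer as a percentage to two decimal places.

P = D₀(1+g)/(r−g) ⇒ P(r−g) = D₀(1+g) ⇒ g(P+D₀) = P·r − D₀
g = (P·r − D₀)/(P + D₀) = (66.26×0.084 − 3.81) / (66.26 + 3.81) = 0.025058

2.51%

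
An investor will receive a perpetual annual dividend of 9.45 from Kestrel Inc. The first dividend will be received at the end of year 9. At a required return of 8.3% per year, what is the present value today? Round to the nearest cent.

Value at end of year 8: C / r = 9.45 / 0.083 = 113.8554
Discount to today: PV = 113.8554 / (1 + 0.083)^8 = 113.8554 / 1.892464 = 60.16

60.16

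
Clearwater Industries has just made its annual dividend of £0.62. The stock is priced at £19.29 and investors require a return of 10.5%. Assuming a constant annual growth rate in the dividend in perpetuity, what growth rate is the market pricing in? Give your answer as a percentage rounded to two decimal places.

P = D₀(1+g)/(r−g) ⇒ P(r−g) = D₀(1+g) ⇒ g(P+D₀) = P·r − D₀
g = (P·r − D₀)/(P + D₀) = (£19.29×0.105 − £0.62) / (£19.29 + £0.62) = 0.070590

7.06%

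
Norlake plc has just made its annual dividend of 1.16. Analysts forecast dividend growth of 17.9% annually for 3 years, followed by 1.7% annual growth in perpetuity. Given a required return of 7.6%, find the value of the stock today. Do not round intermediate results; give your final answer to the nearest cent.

30.49

D_1 = 1.36764
D_2 = 1.61245
D_3 = 1.90108
Terminal value at year 3: TV = D_3×(1+g_2)/(r−g_2) = 1.93339/0.059 = 32.76939
P_0 = D_1/(1+r)^1 + D_2/(1+r)^2 + D_3/(1+r)^3 + TV/(1+r)^3
    = 1.27104 + 1.39271 + 1.52603 + 26.30459 = 30.49437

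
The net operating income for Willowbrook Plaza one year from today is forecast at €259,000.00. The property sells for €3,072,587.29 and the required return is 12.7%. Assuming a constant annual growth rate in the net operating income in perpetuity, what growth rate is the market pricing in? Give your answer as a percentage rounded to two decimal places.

4.27%

P = D₁/(r−g) ⇒ g = r − D₁/P = 0.127 − €259,000.00/€3,072,587.29 = 0.042706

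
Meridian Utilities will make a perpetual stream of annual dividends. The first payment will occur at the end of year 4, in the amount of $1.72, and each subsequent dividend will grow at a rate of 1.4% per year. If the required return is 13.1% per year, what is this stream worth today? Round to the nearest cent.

$10.16

Value at end of year 3: C₁ / (r − g) = $1.72 / (0.131 − 0.014) = $14.7009
Discount to today: PV = $14.7009 / (1 + 0.131)^3 = $14.7009 / 1.446731 = $10.16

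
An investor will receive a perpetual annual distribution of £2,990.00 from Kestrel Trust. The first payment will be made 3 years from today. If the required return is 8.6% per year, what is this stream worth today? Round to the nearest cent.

Value at end of year 2: C / r = £2,990.00 / 0.086 = £34,767.4419
Discount to today: PV = £34,767.4419 / (1 + 0.086)^2 = £34,767.4419 / 1.179396 = £29,479.02

£29479.02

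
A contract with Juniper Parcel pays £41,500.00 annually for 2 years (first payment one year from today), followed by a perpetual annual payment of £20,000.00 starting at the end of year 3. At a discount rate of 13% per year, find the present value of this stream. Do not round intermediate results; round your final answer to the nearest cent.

PV of 2-year annuity: £41,500.00 × [1 − (1+0.13)^−2] / 0.13 = 69226.25108
Perpetuity value at year 2: £20,000.00 / 0.13 = 153846.15385
PV of perpetuity: 153846.15385 / (1+0.13)^2 = 120484.10513
Total PV = 69226.25108 + 120484.10513 = 189710.35621

£189710.36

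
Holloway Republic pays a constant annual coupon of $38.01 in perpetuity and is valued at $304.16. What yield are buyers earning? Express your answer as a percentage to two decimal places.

P = C/r ⇒ r = C/P = $38.01/$304.16 = 0.124967

12.50%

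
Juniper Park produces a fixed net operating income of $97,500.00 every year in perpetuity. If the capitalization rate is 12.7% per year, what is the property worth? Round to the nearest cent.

Level perpetuity: PV = C / r = $97,500.00 / 0.127 = $767,716.54

$767716.54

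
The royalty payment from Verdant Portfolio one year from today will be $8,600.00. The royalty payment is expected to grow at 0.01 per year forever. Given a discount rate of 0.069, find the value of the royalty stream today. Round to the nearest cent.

$145762.71

Growing perpetuity: P = D₁ / (r − g) = $8,600.0000 / (0.069 − 0.01) = $145,762.71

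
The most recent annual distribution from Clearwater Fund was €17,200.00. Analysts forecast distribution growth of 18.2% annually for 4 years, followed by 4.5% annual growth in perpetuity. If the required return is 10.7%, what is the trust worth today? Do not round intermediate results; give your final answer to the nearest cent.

€458088.45

D_1 = 20330.40000
D_2 = 24030.53280
D_3 = 28404.08977
D_4 = 33573.63411
Terminal value at year 4: TV = D_4×(1+g_2)/(r−g_2) = 35084.44764/0.062 = 565878.18778
P_0 = D_1/(1+r)^1 + D_2/(1+r)^2 + D_3/(1+r)^3 + D_4/(1+r)^4 + TV/(1+r)^4
    = 18365.31165 + 19609.57396 + 20938.13588 + 22356.70877 + 376818.72045 = 458088.45072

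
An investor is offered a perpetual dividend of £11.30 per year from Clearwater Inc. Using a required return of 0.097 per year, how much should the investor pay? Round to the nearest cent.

£116.49

Level perpetuity: PV = C / r = £11.30 / 0.097 = £116.49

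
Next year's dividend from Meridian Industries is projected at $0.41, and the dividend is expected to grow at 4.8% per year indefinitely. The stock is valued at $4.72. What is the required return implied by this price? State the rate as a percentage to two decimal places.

P = D₁/(r − g) ⇒ r = D₁/P + g = $0.4100/$4.72 + 0.048 = 0.086864 + 0.048 = 0.134864

13.49%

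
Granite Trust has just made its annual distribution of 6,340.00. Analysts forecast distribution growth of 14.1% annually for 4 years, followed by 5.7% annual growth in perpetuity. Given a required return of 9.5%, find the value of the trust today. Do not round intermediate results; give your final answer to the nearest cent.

236043.50

D_1 = 7233.94000
D_2 = 8253.92554
D_3 = 9417.72904
D_4 = 10745.62884
Terminal value at year 4: TV = D_4×(1+g_2)/(r−g_2) = 11358.12968/0.038 = 298898.14946
P_0 = D_1/(1+r)^1 + D_2/(1+r)^2 + D_3/(1+r)^3 + D_4/(1+r)^4 + TV/(1+r)^4
    = 6606.33790 + 6883.86442 + 7173.04960 + 7474.38319 + 207905.86914 = 236043.50424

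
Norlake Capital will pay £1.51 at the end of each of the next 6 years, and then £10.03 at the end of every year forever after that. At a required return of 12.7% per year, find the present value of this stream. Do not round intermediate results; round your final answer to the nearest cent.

PV of 6-year annuity: £1.51 × [1 − (1+0.127)^−6] / 0.127 = 6.08707
Perpetuity value at year 6: £10.03 / 0.127 = 78.97638
PV of perpetuity: 78.97638 / (1+0.127)^6 = 38.54373
Total PV = 6.08707 + 38.54373 = 44.63080

£44.63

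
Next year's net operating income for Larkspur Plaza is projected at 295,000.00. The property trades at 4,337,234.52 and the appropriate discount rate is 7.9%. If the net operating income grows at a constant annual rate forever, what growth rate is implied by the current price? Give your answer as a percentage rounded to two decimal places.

P = D₁/(r−g) ⇒ g = r − D₁/P = 0.079 − 295,000.00/4,337,234.52 = 0.010984

1.10%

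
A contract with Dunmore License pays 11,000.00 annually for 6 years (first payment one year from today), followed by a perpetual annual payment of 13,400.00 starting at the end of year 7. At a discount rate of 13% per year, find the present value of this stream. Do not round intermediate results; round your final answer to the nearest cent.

93482.80

PV of 6-year annuity: 11,000.00 × [1 − (1+0.13)^−6] / 0.13 = 43973.04768
Perpetuity value at year 6: 13,400.00 / 0.13 = 103076.92308
PV of perpetuity: 103076.92308 / (1+0.13)^6 = 49509.75590
Total PV = 43973.04768 + 49509.75590 = 93482.80358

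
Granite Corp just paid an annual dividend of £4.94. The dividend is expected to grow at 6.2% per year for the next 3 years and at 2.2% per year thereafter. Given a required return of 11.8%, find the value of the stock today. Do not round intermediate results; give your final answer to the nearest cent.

D_1 = 5.24628
D_2 = 5.57155
D_3 = 5.91699
Terminal value at year 3: TV = D_3×(1+g_2)/(r−g_2) = 6.04716/0.096 = 62.99124
P_0 = D_1/(1+r)^1 + D_2/(1+r)^2 + D_3/(1+r)^3 + TV/(1+r)^3
    = 4.69256 + 4.45751 + 4.23424 + 45.07697 = 58.46128

£58.46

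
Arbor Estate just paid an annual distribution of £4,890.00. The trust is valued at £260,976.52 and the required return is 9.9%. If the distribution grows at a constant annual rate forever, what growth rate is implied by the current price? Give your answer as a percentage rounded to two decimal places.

7.88%

P = D₀(1+g)/(r−g) ⇒ P(r−g) = D₀(1+g) ⇒ g(P+D₀) = P·r − D₀
g = (P·r − D₀)/(P + D₀) = (£260,976.52×0.099 − £4,890.00) / (£260,976.52 + £4,890.00) = 0.078786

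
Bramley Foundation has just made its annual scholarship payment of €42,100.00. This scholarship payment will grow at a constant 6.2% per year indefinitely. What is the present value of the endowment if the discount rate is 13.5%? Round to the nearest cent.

€612468.49

D₁ = D₀ × (1 + g) = €42,100.00 × 1.062 = €44,710.2000
Growing perpetuity: P = D₁ / (r − g) = €44,710.2000 / (0.135 − 0.062) = €612,468.49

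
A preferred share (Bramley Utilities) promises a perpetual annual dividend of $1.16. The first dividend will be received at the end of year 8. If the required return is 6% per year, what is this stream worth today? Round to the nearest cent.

Value at end of year 7: C / r = $1.16 / 0.06 = $19.3333
Discount to today: PV = $19.3333 / (1 + 0.06)^7 = $19.3333 / 1.503630 = $12.86

$12.86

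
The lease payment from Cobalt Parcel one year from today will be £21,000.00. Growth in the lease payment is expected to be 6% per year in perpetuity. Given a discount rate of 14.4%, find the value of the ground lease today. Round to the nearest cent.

Growing perpetuity: P = D₁ / (r − g) = £21,000.0000 / (0.144 − 0.06) = £250,000.00

£250000.00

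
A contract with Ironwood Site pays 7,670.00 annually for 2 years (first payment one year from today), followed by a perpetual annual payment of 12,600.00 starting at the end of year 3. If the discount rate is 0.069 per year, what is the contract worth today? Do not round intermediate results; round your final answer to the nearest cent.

PV of 2-year annuity: 7,670.00 × [1 − (1+0.069)^−2] / 0.069 = 13886.74447
Perpetuity value at year 2: 12,600.00 / 0.069 = 182608.69565
PV of perpetuity: 182608.69565 / (1+0.069)^2 = 159796.05154
Total PV = 13886.74447 + 159796.05154 = 173682.79601

173682.80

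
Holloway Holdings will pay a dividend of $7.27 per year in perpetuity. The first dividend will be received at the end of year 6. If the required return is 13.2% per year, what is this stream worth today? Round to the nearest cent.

$29.63

Value at end of year 5: C / r = $7.27 / 0.132 = $55.0758
Discount to today: PV = $55.0758 / (1 + 0.132)^5 = $55.0758 / 1.858798 = $29.63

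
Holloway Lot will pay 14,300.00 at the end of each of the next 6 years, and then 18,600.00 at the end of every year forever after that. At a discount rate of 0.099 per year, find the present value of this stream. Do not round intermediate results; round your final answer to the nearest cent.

PV of 6-year annuity: 14,300.00 × [1 − (1+0.099)^−6] / 0.099 = 62463.16567
Perpetuity value at year 6: 18,600.00 / 0.099 = 187878.78788
PV of perpetuity: 187878.78788 / (1+0.099)^6 = 106632.99197
Total PV = 62463.16567 + 106632.99197 = 169096.15764

169096.16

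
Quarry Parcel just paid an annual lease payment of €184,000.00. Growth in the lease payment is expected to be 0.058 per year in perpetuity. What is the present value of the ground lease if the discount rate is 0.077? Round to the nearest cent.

€10245894.74

D₁ = D₀ × (1 + g) = €184,000.00 × 1.058 = €194,672.0000
Growing perpetuity: P = D₁ / (r − g) = €194,672.0000 / (0.077 − 0.058) = €10,245,894.74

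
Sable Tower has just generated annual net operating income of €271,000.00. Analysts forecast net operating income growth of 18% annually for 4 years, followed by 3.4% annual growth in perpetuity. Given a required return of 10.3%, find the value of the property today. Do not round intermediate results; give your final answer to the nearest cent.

D_1 = 319780.00000
D_2 = 377340.40000
D_3 = 445261.67200
D_4 = 525408.77296
Terminal value at year 4: TV = D_4×(1+g_2)/(r−g_2) = 543272.67124/0.069 = 7873516.97450
P_0 = D_1/(1+r)^1 + D_2/(1+r)^2 + D_3/(1+r)^3 + D_4/(1+r)^4 + TV/(1+r)^4
    = 289918.40435 + 310157.49514 + 331809.46896 + 354972.95863 + 5319449.84384 = 6606308.17091

€6606308.17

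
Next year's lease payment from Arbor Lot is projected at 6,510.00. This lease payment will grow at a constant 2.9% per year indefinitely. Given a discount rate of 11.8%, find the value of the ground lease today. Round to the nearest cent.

Growing perpetuity: P = D₁ / (r − g) = 6,510.0000 / (0.118 − 0.029) = 73,146.07

73146.07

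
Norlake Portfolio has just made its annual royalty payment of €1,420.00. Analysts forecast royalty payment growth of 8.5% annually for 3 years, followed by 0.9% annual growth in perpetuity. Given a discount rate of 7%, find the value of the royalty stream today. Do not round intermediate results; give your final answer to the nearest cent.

D_1 = 1540.70000
D_2 = 1671.65950
D_3 = 1813.75056
Terminal value at year 3: TV = D_3×(1+g_2)/(r−g_2) = 1830.07431/0.061 = 30001.21824
P_0 = D_1/(1+r)^1 + D_2/(1+r)^2 + D_3/(1+r)^3 + TV/(1+r)^3
    = 1439.90654 + 1460.09215 + 1480.56073 + 24489.93075 = 28870.49017

€28870.49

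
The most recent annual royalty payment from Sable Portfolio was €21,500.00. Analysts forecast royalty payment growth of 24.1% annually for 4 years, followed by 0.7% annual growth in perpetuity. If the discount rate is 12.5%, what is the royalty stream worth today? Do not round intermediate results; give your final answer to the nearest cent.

€382258.34

D_1 = 26681.50000
D_2 = 33111.74150
D_3 = 41091.67120
D_4 = 50994.76396
Terminal value at year 4: TV = D_4×(1+g_2)/(r−g_2) = 51351.72731/0.118 = 435184.12974
P_0 = D_1/(1+r)^1 + D_2/(1+r)^2 + D_3/(1+r)^3 + D_4/(1+r)^4 + TV/(1+r)^4
    = 23716.88889 + 26162.36365 + 28859.99404 + 31835.78009 + 271683.30977 = 382258.33644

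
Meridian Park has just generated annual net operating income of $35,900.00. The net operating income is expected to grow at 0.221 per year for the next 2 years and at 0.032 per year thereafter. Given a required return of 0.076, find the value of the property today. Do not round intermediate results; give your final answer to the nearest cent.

D_1 = 43833.90000
D_2 = 53521.19190
Terminal value at year 2: TV = D_2×(1+g_2)/(r−g_2) = 55233.87004/0.044 = 1255315.22820
P_0 = D_1/(1+r)^1 + D_2/(1+r)^2 + TV/(1+r)^2
    = 40737.82528 + 46227.58798 + 1084247.06351 = 1171212.47677

$1171212.48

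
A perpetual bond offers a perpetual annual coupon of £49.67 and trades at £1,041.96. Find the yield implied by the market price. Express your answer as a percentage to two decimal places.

4.77%

P = C/r ⇒ r = C/P = £49.67/£1,041.96 = 0.047670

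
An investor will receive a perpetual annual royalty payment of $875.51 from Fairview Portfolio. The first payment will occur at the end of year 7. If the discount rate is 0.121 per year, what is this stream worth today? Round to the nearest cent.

$3646.21

Value at end of year 6: C / r = $875.51 / 0.121 = $7,235.6198
Discount to today: PV = $7,235.6198 / (1 + 0.121)^6 = $7,235.6198 / 1.984420 = $3,646.21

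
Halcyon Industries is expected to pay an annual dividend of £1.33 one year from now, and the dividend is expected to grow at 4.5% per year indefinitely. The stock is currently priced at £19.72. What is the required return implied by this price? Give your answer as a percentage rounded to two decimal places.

P = D₁/(r − g) ⇒ r = D₁/P + g = £1.3300/£19.72 + 0.045 = 0.067444 + 0.045 = 0.112444

11.24%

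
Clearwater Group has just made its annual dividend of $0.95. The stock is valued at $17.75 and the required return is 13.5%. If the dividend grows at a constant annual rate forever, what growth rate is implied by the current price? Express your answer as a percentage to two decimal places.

P = D₀(1+g)/(r−g) ⇒ P(r−g) = D₀(1+g) ⇒ g(P+D₀) = P·r − D₀
g = (P·r − D₀)/(P + D₀) = ($17.75×0.135 − $0.95) / ($17.75 + $0.95) = 0.077340

7.73%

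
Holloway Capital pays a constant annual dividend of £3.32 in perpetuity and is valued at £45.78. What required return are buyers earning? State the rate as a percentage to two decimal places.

P = C/r ⇒ r = C/P = £3.32/£45.78 = 0.072521

7.25%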